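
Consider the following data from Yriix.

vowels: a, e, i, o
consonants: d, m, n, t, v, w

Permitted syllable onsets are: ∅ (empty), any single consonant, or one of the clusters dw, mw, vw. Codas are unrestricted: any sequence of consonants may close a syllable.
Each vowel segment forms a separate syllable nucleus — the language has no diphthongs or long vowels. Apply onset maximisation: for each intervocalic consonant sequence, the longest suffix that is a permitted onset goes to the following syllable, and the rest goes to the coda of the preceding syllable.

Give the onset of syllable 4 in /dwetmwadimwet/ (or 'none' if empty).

The vowels are e, a, i, e — 4 nuclei, so 4 syllables.
Between /e/ (V1) and /a/ (V2): cluster /tmw/ — the longest permitted-onset suffix is /mw/; onset = /mw/, preceding coda = /t/.
Between /a/ (V2) and /i/ (V3): /d/ → onset of the next syllable (single consonants are always licit onsets).
Between /i/ (V3) and /e/ (V4): /mw/ is a licit onset in full, so it all attaches to the next syllable.
Putting it together: dwet.mwa.di.mwet.
Syllable 4 is /mwet/: onset /mw/, nucleus /e/, coda /t/.

mw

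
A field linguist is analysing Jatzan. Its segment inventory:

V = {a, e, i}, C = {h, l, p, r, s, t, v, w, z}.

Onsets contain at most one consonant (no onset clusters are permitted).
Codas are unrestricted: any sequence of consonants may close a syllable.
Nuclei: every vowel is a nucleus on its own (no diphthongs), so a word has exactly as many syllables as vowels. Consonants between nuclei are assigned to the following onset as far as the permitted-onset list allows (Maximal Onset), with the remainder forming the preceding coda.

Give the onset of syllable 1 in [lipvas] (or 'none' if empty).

l

Vowels present: i, a; each is a nucleus, giving 2 syllables.
σ1/σ2 boundary: cluster /pv/ — the longest permitted-onset suffix is /v/; onset = /v/, preceding coda = /p/.
Putting it together: lip.vas.
Syllable 1 is /lip/: onset /l/, nucleus /i/, coda /p/.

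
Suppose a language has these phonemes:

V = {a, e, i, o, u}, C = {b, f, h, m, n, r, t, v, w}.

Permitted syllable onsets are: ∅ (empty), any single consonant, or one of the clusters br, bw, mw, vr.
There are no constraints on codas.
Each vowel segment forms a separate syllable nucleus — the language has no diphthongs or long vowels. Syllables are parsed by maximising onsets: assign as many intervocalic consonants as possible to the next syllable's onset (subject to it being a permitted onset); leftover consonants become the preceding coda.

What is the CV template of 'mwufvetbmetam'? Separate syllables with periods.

The vowels are u, e, e, a — 4 nuclei, so 4 syllables.
/u…e/ gap (V1→V2): /fv/ splits as /f/ + /v/ (/v/ is the longest suffix that is a licit onset).
/e…e/ gap (V2→V3): /tbm/ splits as /tb/ + /m/ (/m/ is the longest suffix that is a licit onset).
/e…a/ gap (V3→V4): /t/ → onset of the next syllable (single consonants are always licit onsets).
Putting it together: mwuf.vetb.me.tam.
Mapping each syllable to C/V: /mwuf/ → CCVC, /vetb/ → CVCC, /me/ → CV, /tam/ → CVC.

CCVC.CVCC.CV.CVC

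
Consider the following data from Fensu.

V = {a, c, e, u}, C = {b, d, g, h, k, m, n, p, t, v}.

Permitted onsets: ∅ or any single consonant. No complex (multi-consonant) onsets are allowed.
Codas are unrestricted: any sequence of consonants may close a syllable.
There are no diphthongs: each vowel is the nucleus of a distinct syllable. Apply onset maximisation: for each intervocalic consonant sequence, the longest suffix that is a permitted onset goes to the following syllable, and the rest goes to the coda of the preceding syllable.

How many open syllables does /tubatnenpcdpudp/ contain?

Vowels present: u, a, e, c, u; each is a nucleus, giving 5 syllables.
σ1/σ2 boundary: /b/ is a single consonant, so it becomes the next onset.
σ2/σ3 boundary: cluster /tn/ — the longest permitted-onset suffix is /n/; onset = /n/, preceding coda = /t/.
σ3/σ4 boundary: /np/ splits as /n/ + /p/ (/p/ is the longest suffix that is a licit onset).
σ4/σ5 boundary: /dp/; trying suffixes from longest down, /p/ is the first permitted one, so coda /d/ | onset /p/.
So the parse is tu.bat.nen.pcd.pudp.
Classifying each syllable: /tu/ (open), /bat/ (closed), /nen/ (closed), /pcd/ (closed), /pudp/ (closed).
Open syllables: 1.

1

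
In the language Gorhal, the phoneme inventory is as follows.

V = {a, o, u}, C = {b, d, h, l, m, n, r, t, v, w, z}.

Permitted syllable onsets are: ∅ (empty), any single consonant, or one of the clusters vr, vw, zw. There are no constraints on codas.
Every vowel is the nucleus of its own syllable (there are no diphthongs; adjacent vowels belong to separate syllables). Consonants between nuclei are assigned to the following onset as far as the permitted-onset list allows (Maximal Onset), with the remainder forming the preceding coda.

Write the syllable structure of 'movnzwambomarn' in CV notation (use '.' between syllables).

Vowels present: o, a, o, a; each is a nucleus, giving 4 syllables.
V1 /o/ – V2 /a/: cluster /vnzw/ — the longest permitted-onset suffix is /zw/; onset = /zw/, preceding coda = /vn/.
V2 /a/ – V3 /o/: cluster /mb/ — the longest permitted-onset suffix is /b/; onset = /b/, preceding coda = /m/.
V3 /o/ – V4 /a/: /m/ is a single consonant, so it becomes the next onset.
So the parse is movn.zwam.bo.marn.
Mapping each syllable to C/V: /movn/ → CVCC, /zwam/ → CCVC, /bo/ → CV, /marn/ → CVCC.

CVCC.CCVC.CV.CVCC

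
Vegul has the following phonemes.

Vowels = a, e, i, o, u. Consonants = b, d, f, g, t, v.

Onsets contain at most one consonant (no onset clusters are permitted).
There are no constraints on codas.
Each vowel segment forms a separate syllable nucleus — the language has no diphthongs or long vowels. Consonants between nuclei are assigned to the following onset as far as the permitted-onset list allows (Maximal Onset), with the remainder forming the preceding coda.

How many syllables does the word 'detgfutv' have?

2

The vowels are e, u — 2 nuclei, so 2 syllables.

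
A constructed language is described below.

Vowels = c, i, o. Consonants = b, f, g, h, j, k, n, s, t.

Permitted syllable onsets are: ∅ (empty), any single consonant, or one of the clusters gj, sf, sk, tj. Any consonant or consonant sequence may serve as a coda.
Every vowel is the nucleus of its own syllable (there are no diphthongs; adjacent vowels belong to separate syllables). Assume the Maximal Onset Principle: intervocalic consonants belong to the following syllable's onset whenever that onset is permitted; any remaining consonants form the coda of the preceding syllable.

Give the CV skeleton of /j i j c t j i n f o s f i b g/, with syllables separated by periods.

Nuclei (vowels): i, c, i, o, i → 5 syllables.
V1 /i/ – V2 /c/: /j/ → onset of the next syllable (single consonants are always licit onsets).
V2 /c/ – V3 /i/: /tj/ — entire cluster is a permitted onset → onset /tj/, coda ∅.
V3 /i/ – V4 /o/: /nf/ splits as /n/ + /f/ (/f/ is the longest suffix that is a licit onset).
V4 /o/ – V5 /i/: /sf/ is a licit onset in full, so it all attaches to the next syllable.
Syllabification: ji.jc.tjin.fo.sfibg.
Mapping each syllable to C/V: /ji/ → CV, /jc/ → CV, /tjin/ → CCVC, /fo/ → CV, /sfibg/ → CCVCC.

CV.CV.CCVC.CV.CCVCC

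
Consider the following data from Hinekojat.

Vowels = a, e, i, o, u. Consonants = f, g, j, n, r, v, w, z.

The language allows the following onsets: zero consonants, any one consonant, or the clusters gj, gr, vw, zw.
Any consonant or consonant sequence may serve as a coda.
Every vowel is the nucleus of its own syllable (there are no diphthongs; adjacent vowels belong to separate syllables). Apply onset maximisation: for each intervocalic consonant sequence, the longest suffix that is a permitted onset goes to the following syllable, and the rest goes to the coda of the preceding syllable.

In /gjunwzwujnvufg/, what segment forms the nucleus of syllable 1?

The vowels are u, u, u — 3 nuclei, so 3 syllables.
The first nucleus (vowel 1 from the left) is /u/.

u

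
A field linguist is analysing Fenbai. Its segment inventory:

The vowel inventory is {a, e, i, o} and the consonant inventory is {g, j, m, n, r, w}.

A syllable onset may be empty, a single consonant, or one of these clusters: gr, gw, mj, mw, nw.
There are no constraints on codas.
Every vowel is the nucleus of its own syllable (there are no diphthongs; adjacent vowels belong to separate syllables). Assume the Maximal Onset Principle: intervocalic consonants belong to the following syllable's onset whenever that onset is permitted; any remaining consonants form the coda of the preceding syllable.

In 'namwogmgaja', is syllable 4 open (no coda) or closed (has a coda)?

open

Nuclei (vowels): a, o, a, a → 4 syllables.
σ1/σ2 boundary: /mw/ is a licit onset in full, so it all attaches to the next syllable.
σ2/σ3 boundary: /gmg/; trying suffixes from longest down, /g/ is the first permitted one, so coda /gm/ | onset /g/.
σ3/σ4 boundary: /j/ → onset of the next syllable (single consonants are always licit onsets).
Result: na.mwogm.ga.ja.
Syllable 4 is /ja/; it ends in its nucleus with no coda, so it is open.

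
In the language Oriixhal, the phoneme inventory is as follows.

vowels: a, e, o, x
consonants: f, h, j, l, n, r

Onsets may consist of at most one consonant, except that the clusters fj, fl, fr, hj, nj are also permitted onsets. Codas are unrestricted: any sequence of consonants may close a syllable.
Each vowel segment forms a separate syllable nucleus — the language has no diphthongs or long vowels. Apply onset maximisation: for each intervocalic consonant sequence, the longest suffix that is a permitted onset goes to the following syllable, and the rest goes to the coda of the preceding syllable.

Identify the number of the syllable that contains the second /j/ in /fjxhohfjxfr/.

3

The vowels are x, o, x — 3 nuclei, so 3 syllables.
Between /x/ (V1) and /o/ (V2): /h/ is a single consonant, so it becomes the next onset.
Between /o/ (V2) and /x/ (V3): /hfj/ — longest licit onset from the right is /fj/, leaving /h/ as coda.
Result: fjx.hoh.fjxfr.
The second /j/ is in the onset of syllable 3 (/fjxfr/).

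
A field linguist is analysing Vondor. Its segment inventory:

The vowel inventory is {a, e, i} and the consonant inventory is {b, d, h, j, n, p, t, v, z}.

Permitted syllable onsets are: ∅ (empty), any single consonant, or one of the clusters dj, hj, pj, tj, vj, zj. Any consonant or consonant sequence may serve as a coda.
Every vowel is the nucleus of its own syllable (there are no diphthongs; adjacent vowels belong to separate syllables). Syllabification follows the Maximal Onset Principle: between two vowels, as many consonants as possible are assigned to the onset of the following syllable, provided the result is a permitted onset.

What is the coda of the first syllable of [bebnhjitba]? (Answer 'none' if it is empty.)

bn

The vowels are e, i, a — 3 nuclei, so 3 syllables.
σ1/σ2 boundary: /bnhj/ splits as /bn/ + /hj/ (/hj/ is the longest suffix that is a licit onset).
σ2/σ3 boundary: /tb/ — longest licit onset from the right is /b/, leaving /t/ as coda.
Syllabification: bebn.hjit.ba.
Syllable 1 is /bebn/: onset /b/, nucleus /e/, coda /bn/.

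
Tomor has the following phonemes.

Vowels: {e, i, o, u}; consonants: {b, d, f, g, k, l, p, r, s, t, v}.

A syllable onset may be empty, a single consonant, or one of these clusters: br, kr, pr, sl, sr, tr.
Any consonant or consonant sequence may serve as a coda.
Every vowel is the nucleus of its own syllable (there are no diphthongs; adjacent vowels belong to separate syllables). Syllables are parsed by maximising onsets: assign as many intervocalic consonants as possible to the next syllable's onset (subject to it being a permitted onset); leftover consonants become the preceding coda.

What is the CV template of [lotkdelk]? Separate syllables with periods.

CVCC.CVCC

Nuclei (vowels): o, e → 2 syllables.
σ1/σ2 boundary: cluster /tkd/ — the longest permitted-onset suffix is /d/; onset = /d/, preceding coda = /tk/.
So the parse is lotk.delk.
Mapping each syllable to C/V: /lotk/ → CVCC, /delk/ → CVCC.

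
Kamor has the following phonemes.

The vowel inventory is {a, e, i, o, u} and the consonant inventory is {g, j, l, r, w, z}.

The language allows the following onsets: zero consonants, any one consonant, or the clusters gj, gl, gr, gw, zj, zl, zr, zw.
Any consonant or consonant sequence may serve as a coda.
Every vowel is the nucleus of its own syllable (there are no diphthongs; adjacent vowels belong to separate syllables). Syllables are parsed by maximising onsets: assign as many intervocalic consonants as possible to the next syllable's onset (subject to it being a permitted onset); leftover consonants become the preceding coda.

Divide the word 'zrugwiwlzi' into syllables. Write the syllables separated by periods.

The vowels are u, i, i — 3 nuclei, so 3 syllables.
Between /u/ (V1) and /i/ (V2): /gw/ — entire cluster is a permitted onset → onset /gw/, coda ∅.
Between /i/ (V2) and /i/ (V3): /wlz/; trying suffixes from longest down, /z/ is the first permitted one, so coda /wl/ | onset /z/.

zru.gwiwl.zi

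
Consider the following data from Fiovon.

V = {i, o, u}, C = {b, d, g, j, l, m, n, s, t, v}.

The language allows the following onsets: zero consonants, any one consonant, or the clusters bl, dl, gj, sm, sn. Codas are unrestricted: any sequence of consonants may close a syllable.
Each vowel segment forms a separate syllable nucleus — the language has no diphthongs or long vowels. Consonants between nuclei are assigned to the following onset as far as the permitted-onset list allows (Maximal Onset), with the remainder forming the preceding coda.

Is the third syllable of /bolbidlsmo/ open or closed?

Nuclei (vowels): o, i, o → 3 syllables.
/o…i/ gap (V1→V2): /lb/; trying suffixes from longest down, /b/ is the first permitted one, so coda /l/ | onset /b/.
/i…o/ gap (V2→V3): /dlsm/; trying suffixes from longest down, /sm/ is the first permitted one, so coda /dl/ | onset /sm/.
So the parse is bol.bidl.smo.
Syllable 3 is /smo/; it ends in its nucleus with no coda, so it is open.

open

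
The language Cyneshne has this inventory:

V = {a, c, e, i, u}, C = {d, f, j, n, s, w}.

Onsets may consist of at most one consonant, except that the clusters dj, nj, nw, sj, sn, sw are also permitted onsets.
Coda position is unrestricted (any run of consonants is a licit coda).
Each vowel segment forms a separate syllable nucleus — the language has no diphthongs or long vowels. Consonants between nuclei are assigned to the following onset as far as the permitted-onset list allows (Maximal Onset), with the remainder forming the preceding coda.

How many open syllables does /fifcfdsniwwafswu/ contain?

2

Nuclei (vowels): i, c, i, a, u → 5 syllables.
Between /i/ (V1) and /c/ (V2): /f/ is a single consonant, so it becomes the next onset.
Between /c/ (V2) and /i/ (V3): /fdsn/; trying suffixes from longest down, /sn/ is the first permitted one, so coda /fd/ | onset /sn/.
Between /i/ (V3) and /a/ (V4): /ww/; trying suffixes from longest down, /w/ is the first permitted one, so coda /w/ | onset /w/.
Between /a/ (V4) and /u/ (V5): cluster /fsw/ — the longest permitted-onset suffix is /sw/; onset = /sw/, preceding coda = /f/.
Syllabification: fi.fcfd.sniw.waf.swu.
Classifying each syllable: /fi/ (open), /fcfd/ (closed), /sniw/ (closed), /waf/ (closed), /swu/ (open).
Open syllables: 2.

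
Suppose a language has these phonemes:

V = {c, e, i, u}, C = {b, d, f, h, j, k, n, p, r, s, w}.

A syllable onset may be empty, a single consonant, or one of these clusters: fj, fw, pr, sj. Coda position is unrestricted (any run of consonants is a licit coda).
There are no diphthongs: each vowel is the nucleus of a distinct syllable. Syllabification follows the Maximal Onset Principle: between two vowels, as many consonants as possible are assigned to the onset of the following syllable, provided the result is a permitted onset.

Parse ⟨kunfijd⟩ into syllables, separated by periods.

The vowels are u, i — 2 nuclei, so 2 syllables.
Between /u/ (V1) and /i/ (V2): cluster /nf/ — the longest permitted-onset suffix is /f/; onset = /f/, preceding coda = /n/.

kun.fijd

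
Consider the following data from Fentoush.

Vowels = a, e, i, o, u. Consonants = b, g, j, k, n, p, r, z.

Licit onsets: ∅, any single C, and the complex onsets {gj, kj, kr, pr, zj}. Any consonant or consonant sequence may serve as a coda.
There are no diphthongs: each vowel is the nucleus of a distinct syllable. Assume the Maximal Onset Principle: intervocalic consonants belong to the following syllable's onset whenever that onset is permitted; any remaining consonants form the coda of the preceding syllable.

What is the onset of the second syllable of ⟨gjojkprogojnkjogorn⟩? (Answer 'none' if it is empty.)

Nuclei (vowels): o, o, o, o, o → 5 syllables.
σ1/σ2 boundary: cluster /jkpr/ — the longest permitted-onset suffix is /pr/; onset = /pr/, preceding coda = /jk/.
σ2/σ3 boundary: /g/ is a single consonant, so it becomes the next onset.
σ3/σ4 boundary: /jnkj/; trying suffixes from longest down, /kj/ is the first permitted one, so coda /jn/ | onset /kj/.
σ4/σ5 boundary: just /g/ — single C goes to the following onset.
Syllabification: gjojk.pro.gojn.kjo.gorn.
Syllable 2 is /pro/: onset /pr/, nucleus /o/, coda ∅.

pr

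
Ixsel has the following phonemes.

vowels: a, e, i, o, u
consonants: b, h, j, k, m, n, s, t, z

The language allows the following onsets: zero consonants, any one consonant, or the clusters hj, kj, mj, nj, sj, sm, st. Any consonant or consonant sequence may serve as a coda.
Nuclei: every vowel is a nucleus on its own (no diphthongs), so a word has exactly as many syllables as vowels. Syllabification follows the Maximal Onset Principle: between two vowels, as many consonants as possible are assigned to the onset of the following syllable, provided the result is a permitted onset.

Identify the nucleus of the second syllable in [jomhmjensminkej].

Vowels present: o, e, i, e; each is a nucleus, giving 4 syllables.
The second nucleus (vowel 2 from the left) is /e/.

e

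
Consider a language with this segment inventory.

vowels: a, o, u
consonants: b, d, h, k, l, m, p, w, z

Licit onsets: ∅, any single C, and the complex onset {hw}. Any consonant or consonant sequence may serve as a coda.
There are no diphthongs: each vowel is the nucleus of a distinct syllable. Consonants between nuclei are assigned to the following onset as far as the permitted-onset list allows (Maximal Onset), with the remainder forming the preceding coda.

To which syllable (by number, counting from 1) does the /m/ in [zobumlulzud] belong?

2

The vowels are o, u, u, u — 4 nuclei, so 4 syllables.
V1 /o/ – V2 /u/: /b/ → onset of the next syllable (single consonants are always licit onsets).
V2 /u/ – V3 /u/: /ml/; trying suffixes from longest down, /l/ is the first permitted one, so coda /m/ | onset /l/.
V3 /u/ – V4 /u/: /lz/ splits as /l/ + /z/ (/z/ is the longest suffix that is a licit onset).
So the parse is zo.bum.lul.zud.
The /m/ is in the coda of syllable 2 (/bum/).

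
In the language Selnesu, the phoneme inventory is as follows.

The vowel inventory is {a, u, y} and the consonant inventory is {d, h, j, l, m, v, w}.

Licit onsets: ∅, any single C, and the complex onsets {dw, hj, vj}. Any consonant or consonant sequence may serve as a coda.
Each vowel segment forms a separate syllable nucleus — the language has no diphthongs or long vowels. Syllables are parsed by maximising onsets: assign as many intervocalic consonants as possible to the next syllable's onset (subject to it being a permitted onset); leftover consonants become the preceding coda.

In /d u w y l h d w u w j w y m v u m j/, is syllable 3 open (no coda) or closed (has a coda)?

closed

Nuclei (vowels): u, y, u, y, u → 5 syllables.
/u…y/ gap (V1→V2): /w/ → onset of the next syllable (single consonants are always licit onsets).
/y…u/ gap (V2→V3): cluster /lhdw/ — the longest permitted-onset suffix is /dw/; onset = /dw/, preceding coda = /lh/.
/u…y/ gap (V3→V4): /wjw/; trying suffixes from longest down, /w/ is the first permitted one, so coda /wj/ | onset /w/.
/y…u/ gap (V4→V5): /mv/; trying suffixes from longest down, /v/ is the first permitted one, so coda /m/ | onset /v/.
Syllabification: du.wylh.dwuwj.wym.vumj.
Syllable 3 is /dwuwj/ with coda /wj/, so it is closed.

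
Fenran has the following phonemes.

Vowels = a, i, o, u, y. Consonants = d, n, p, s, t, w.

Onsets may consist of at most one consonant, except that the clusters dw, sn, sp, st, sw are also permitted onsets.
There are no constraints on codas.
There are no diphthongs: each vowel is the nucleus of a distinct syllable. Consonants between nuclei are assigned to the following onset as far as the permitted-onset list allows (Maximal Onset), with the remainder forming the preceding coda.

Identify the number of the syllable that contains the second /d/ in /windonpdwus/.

3

Nuclei (vowels): i, o, u → 3 syllables.
σ1/σ2 boundary: /nd/ — longest licit onset from the right is /d/, leaving /n/ as coda.
σ2/σ3 boundary: /npdw/; trying suffixes from longest down, /dw/ is the first permitted one, so coda /np/ | onset /dw/.
Syllabification: win.donp.dwus.
The second /d/ is in the onset of syllable 3 (/dwus/).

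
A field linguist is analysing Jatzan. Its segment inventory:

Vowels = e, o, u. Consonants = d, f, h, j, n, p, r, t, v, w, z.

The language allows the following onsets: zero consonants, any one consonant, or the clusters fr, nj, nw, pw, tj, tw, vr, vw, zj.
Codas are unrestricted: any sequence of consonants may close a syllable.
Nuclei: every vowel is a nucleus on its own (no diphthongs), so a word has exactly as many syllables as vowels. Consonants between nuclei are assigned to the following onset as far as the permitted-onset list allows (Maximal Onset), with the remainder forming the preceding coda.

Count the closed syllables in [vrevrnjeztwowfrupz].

4

Vowels present: e, e, o, u; each is a nucleus, giving 4 syllables.
σ1/σ2 boundary: /vrnj/ splits as /vr/ + /nj/ (/nj/ is the longest suffix that is a licit onset).
σ2/σ3 boundary: /ztw/; trying suffixes from longest down, /tw/ is the first permitted one, so coda /z/ | onset /tw/.
σ3/σ4 boundary: /wfr/; trying suffixes from longest down, /fr/ is the first permitted one, so coda /w/ | onset /fr/.
Syllabification: vrevr.njez.twow.frupz.
Classifying each syllable: /vrevr/ (closed), /njez/ (closed), /twow/ (closed), /frupz/ (closed).
Closed syllables: 4.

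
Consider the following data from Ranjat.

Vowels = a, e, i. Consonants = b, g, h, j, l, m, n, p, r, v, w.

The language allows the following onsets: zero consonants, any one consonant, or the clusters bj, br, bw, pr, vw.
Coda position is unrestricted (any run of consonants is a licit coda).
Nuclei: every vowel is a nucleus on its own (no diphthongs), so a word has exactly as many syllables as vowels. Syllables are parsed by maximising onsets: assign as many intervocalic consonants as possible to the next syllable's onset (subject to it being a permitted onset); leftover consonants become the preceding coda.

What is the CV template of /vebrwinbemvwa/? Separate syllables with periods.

CVCC.CVC.CVC.CCV

The vowels are e, i, e, a — 4 nuclei, so 4 syllables.
V1 /e/ – V2 /i/: /brw/ — longest licit onset from the right is /w/, leaving /br/ as coda.
V2 /i/ – V3 /e/: cluster /nb/ — the longest permitted-onset suffix is /b/; onset = /b/, preceding coda = /n/.
V3 /e/ – V4 /a/: /mvw/ splits as /m/ + /vw/ (/vw/ is the longest suffix that is a licit onset).
Result: vebr.win.bem.vwa.
Mapping each syllable to C/V: /vebr/ → CVCC, /win/ → CVC, /bem/ → CVC, /vwa/ → CCV.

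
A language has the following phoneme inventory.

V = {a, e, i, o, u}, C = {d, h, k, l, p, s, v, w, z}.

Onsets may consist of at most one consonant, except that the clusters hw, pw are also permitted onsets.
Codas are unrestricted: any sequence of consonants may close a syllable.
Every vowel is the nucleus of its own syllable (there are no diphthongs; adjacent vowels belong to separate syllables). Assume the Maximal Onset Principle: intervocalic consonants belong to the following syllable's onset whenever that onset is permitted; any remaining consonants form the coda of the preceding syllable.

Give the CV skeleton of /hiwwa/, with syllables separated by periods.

CVC.CV

Vowels present: i, a; each is a nucleus, giving 2 syllables.
Between /i/ (V1) and /a/ (V2): /ww/; trying suffixes from longest down, /w/ is the first permitted one, so coda /w/ | onset /w/.
Result: hiw.wa.
Mapping each syllable to C/V: /hiw/ → CVC, /wa/ → CV.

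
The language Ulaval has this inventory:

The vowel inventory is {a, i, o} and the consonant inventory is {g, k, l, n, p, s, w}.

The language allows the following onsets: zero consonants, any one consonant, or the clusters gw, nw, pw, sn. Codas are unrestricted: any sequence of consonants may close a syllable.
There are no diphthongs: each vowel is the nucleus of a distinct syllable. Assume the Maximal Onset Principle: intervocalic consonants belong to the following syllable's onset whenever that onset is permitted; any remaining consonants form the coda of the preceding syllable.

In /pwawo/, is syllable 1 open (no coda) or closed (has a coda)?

open

Nuclei (vowels): a, o → 2 syllables.
Between /a/ (V1) and /o/ (V2): /w/ is a single consonant, so it becomes the next onset.
So the parse is pwa.wo.
Syllable 1 is /pwa/; it ends in its nucleus with no coda, so it is open.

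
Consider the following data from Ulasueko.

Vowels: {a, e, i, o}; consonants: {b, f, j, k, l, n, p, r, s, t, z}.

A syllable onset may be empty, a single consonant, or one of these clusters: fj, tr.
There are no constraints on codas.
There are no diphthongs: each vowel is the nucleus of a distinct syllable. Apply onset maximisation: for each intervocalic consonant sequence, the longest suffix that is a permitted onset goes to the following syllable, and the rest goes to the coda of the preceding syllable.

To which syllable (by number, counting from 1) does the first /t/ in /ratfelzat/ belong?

1

Nuclei (vowels): a, e, a → 3 syllables.
V1 /a/ – V2 /e/: /tf/ — longest licit onset from the right is /f/, leaving /t/ as coda.
V2 /e/ – V3 /a/: /lz/ splits as /l/ + /z/ (/z/ is the longest suffix that is a licit onset).
Result: rat.fel.zat.
The first /t/ is in the coda of syllable 1 (/rat/).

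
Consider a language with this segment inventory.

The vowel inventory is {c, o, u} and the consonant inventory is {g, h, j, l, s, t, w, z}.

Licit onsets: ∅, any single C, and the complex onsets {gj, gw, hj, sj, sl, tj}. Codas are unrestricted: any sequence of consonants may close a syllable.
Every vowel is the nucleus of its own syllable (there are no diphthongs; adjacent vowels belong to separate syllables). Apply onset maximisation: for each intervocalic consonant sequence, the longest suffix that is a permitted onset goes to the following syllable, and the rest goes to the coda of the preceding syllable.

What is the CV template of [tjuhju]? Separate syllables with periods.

CCV.CCV

The vowels are u, u — 2 nuclei, so 2 syllables.
σ1/σ2 boundary: /hj/ is a licit onset in full, so it all attaches to the next syllable.
So the parse is tju.hju.
Mapping each syllable to C/V: /tju/ → CCV, /hju/ → CCV.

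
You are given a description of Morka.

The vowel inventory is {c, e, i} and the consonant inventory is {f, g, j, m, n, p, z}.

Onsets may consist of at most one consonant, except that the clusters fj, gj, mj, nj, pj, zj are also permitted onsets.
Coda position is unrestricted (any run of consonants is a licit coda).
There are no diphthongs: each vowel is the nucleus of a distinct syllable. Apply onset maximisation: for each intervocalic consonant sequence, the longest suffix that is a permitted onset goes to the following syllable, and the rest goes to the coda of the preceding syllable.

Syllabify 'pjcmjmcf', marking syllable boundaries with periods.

Nuclei (vowels): c, c → 2 syllables.
σ1/σ2 boundary: /mjm/; trying suffixes from longest down, /m/ is the first permitted one, so coda /mj/ | onset /m/.

pjcmj.mcf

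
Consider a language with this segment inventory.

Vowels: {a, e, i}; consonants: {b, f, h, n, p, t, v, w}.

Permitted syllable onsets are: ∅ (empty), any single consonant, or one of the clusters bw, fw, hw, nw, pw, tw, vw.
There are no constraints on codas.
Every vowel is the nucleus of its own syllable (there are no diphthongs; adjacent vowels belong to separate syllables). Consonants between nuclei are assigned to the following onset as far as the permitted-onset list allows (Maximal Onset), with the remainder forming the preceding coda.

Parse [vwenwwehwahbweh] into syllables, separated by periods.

Nuclei (vowels): e, e, a, e → 4 syllables.
/e…e/ gap (V1→V2): /nww/; trying suffixes from longest down, /w/ is the first permitted one, so coda /nw/ | onset /w/.
/e…a/ gap (V2→V3): cluster /hw/ — /hw/ is itself a permitted onset, so the whole cluster goes right; preceding coda = ∅.
/a…e/ gap (V3→V4): /hbw/; trying suffixes from longest down, /bw/ is the first permitted one, so coda /h/ | onset /bw/.

vwenw.we.hwah.bweh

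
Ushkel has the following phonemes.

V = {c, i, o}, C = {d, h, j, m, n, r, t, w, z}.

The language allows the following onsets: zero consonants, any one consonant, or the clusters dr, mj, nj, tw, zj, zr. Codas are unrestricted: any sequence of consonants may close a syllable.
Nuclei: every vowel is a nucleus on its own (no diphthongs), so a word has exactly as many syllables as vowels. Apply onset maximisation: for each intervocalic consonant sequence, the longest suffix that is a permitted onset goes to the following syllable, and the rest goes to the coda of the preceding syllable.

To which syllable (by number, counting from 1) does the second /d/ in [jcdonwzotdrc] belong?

Nuclei (vowels): c, o, o, c → 4 syllables.
V1 /c/ – V2 /o/: /d/ → onset of the next syllable (single consonants are always licit onsets).
V2 /o/ – V3 /o/: cluster /nwz/ — the longest permitted-onset suffix is /z/; onset = /z/, preceding coda = /nw/.
V3 /o/ – V4 /c/: cluster /tdr/ — the longest permitted-onset suffix is /dr/; onset = /dr/, preceding coda = /t/.
Syllabification: jc.donw.zot.drc.
The second /d/ is in the onset of syllable 4 (/drc/).

4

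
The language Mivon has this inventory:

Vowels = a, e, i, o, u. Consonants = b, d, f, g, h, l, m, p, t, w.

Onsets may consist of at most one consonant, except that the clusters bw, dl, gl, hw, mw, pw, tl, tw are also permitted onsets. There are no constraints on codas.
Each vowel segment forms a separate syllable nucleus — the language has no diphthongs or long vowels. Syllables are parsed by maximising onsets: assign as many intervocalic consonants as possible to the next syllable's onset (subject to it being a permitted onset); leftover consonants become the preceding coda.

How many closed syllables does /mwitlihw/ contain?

1

The vowels are i, i — 2 nuclei, so 2 syllables.
V1 /i/ – V2 /i/: /tl/ is a licit onset in full, so it all attaches to the next syllable.
Syllabification: mwi.tlihw.
Classifying each syllable: /mwi/ (open), /tlihw/ (closed).
Closed syllables: 1.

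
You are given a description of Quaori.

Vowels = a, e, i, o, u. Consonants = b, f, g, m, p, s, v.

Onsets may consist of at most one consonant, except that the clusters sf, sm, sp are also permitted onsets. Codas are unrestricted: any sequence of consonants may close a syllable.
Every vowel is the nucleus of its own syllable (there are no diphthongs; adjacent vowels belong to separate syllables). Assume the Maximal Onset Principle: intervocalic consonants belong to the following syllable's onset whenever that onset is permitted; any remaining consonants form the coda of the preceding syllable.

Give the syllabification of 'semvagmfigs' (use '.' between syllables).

sem.vagm.figs

Vowels present: e, a, i; each is a nucleus, giving 3 syllables.
σ1/σ2 boundary: /mv/ splits as /m/ + /v/ (/v/ is the longest suffix that is a licit onset).
σ2/σ3 boundary: /gmf/ — longest licit onset from the right is /f/, leaving /gm/ as coda.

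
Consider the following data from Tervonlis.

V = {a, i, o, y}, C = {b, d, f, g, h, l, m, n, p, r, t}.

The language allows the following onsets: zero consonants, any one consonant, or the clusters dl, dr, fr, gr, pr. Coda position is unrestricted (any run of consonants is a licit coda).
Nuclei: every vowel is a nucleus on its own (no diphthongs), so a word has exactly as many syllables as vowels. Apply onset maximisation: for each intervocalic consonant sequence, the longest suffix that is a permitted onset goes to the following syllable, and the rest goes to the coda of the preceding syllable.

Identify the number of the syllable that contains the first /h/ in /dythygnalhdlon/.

Vowels present: y, y, a, o; each is a nucleus, giving 4 syllables.
/y…y/ gap (V1→V2): /th/; trying suffixes from longest down, /h/ is the first permitted one, so coda /t/ | onset /h/.
/y…a/ gap (V2→V3): /gn/; trying suffixes from longest down, /n/ is the first permitted one, so coda /g/ | onset /n/.
/a…o/ gap (V3→V4): /lhdl/ splits as /lh/ + /dl/ (/dl/ is the longest suffix that is a licit onset).
Syllabification: dyt.hyg.nalh.dlon.
The first /h/ is in the onset of syllable 2 (/hyg/).

2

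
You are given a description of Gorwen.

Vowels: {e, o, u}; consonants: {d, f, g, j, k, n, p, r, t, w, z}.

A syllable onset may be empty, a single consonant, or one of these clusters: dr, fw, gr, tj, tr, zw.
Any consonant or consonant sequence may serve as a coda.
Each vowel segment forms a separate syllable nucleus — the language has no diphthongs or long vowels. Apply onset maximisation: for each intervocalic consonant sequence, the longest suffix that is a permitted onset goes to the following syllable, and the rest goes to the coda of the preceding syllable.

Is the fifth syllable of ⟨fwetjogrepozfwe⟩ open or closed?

open

The vowels are e, o, e, o, e — 5 nuclei, so 5 syllables.
/e…o/ gap (V1→V2): /tj/ is a licit onset in full, so it all attaches to the next syllable.
/o…e/ gap (V2→V3): cluster /gr/ — /gr/ is itself a permitted onset, so the whole cluster goes right; preceding coda = ∅.
/e…o/ gap (V3→V4): /p/ is a single consonant, so it becomes the next onset.
/o…e/ gap (V4→V5): cluster /zfw/ — the longest permitted-onset suffix is /fw/; onset = /fw/, preceding coda = /z/.
So the parse is fwe.tjo.gre.poz.fwe.
Syllable 5 is /fwe/; it ends in its nucleus with no coda, so it is open.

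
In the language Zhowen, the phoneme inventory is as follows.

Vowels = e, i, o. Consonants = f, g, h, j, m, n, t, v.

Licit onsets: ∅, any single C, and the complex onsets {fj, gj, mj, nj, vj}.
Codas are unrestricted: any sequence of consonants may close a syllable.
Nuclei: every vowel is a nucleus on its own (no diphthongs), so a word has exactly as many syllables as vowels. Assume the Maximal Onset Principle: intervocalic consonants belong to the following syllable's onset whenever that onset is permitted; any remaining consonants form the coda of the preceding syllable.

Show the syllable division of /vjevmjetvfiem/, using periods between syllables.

Nuclei (vowels): e, e, i, e → 4 syllables.
/e…e/ gap (V1→V2): cluster /vmj/ — the longest permitted-onset suffix is /mj/; onset = /mj/, preceding coda = /v/.
/e…i/ gap (V2→V3): /tvf/; trying suffixes from longest down, /f/ is the first permitted one, so coda /tv/ | onset /f/.
/i…e/ gap (V3→V4): no consonants, so the boundary falls immediately after /i/.

vjev.mjetv.fi.em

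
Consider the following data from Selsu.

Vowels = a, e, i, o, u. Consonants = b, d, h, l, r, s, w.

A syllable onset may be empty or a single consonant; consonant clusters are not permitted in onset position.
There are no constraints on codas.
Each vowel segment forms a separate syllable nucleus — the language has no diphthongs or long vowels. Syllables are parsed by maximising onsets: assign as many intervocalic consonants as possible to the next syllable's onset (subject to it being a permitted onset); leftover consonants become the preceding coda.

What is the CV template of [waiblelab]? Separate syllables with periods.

Vowels present: a, i, e, a; each is a nucleus, giving 4 syllables.
/a…i/ gap (V1→V2): nothing intervenes; syllable break is V.V.
/i…e/ gap (V2→V3): cluster /bl/ — the longest permitted-onset suffix is /l/; onset = /l/, preceding coda = /b/.
/e…a/ gap (V3→V4): just /l/ — single C goes to the following onset.
So the parse is wa.ib.le.lab.
Mapping each syllable to C/V: /wa/ → CV, /ib/ → VC, /le/ → CV, /lab/ → CVC.

CV.VC.CV.CVC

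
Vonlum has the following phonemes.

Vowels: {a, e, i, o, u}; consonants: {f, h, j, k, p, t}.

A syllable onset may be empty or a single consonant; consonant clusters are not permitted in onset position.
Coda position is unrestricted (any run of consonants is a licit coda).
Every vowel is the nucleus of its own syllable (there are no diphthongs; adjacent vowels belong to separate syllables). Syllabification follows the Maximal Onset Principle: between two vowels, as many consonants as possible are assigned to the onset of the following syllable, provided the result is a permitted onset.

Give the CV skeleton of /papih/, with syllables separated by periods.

CV.CVC

Nuclei (vowels): a, i → 2 syllables.
/a…i/ gap (V1→V2): /p/ → onset of the next syllable (single consonants are always licit onsets).
So the parse is pa.pih.
Mapping each syllable to C/V: /pa/ → CV, /pih/ → CVC.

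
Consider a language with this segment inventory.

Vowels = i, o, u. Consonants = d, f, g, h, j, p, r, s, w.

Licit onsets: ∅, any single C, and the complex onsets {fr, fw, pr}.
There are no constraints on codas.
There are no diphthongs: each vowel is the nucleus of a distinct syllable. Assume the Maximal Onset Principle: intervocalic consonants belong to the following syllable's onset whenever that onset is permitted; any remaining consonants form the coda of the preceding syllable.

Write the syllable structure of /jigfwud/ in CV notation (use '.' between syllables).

The vowels are i, u — 2 nuclei, so 2 syllables.
/i…u/ gap (V1→V2): /gfw/ splits as /g/ + /fw/ (/fw/ is the longest suffix that is a licit onset).
Syllabification: jig.fwud.
Mapping each syllable to C/V: /jig/ → CVC, /fwud/ → CCVC.

CVC.CCVC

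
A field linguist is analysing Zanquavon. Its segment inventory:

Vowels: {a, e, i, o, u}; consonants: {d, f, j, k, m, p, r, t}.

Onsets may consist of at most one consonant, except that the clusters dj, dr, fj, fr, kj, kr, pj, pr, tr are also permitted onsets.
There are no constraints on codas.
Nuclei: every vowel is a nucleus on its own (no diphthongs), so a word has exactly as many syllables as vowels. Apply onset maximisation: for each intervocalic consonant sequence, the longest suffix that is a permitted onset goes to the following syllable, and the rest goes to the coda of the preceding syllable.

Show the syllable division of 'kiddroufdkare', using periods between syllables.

kid.dro.ufd.ka.re

Vowels present: i, o, u, a, e; each is a nucleus, giving 5 syllables.
σ1/σ2 boundary: /ddr/ splits as /d/ + /dr/ (/dr/ is the longest suffix that is a licit onset).
σ2/σ3 boundary: nothing intervenes; syllable break is V.V.
σ3/σ4 boundary: cluster /fdk/ — the longest permitted-onset suffix is /k/; onset = /k/, preceding coda = /fd/.
σ4/σ5 boundary: just /r/ — single C goes to the following onset.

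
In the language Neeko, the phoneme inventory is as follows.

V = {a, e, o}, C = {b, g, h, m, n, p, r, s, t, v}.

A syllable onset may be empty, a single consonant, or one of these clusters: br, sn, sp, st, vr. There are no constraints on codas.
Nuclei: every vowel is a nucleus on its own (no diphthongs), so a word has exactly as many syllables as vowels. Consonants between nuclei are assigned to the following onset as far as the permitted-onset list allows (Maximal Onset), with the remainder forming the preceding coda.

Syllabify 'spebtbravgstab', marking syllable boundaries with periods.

spebt.bravg.stab

Nuclei (vowels): e, a, a → 3 syllables.
/e…a/ gap (V1→V2): /btbr/ — longest licit onset from the right is /br/, leaving /bt/ as coda.
/a…a/ gap (V2→V3): /vgst/; trying suffixes from longest down, /st/ is the first permitted one, so coda /vg/ | onset /st/.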